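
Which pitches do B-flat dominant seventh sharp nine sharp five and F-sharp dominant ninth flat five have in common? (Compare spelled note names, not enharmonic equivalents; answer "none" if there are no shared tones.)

B-flat dominant seventh sharp nine sharp five: B-flat D F-sharp A-flat C-sharp
F-sharp dominant ninth flat five: F-sharp A-sharp C E G-sharp
Common to both → F-sharp.

F-sharp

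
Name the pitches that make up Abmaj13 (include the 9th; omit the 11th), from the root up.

Ab, C, Eb, G, Bb, F

Root Ab, quality major thirteenth:
- root: Ab
- major 3rd: C
- perfect 5th: Eb
- major 7th: G
- major 9th: Bb
- major 13th: F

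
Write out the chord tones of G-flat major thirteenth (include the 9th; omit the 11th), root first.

Root G-flat, quality major thirteenth:
Root: G-flat
Major 3rd (3rd): B-flat
Perfect 5th (5th): D-flat
Major 7th (7th): F
Major 9th (9th): A-flat
Major 13th (13th): E-flat

G-flat  B-flat  D-flat  F  A-flat  E-flat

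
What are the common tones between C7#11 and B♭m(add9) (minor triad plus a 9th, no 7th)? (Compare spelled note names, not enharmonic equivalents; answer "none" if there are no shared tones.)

C, Bb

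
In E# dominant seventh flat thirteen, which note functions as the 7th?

D-sharp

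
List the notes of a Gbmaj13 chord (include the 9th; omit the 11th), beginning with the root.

Gb Bb Db F Ab Eb

Gbmaj13: major thirteenth on Gb.
Root: Gb
Major 3rd (3rd): Bb
Perfect 5th (5th): Db
Major 7th (7th): F
Major 9th (9th): Ab
Major 13th (13th): Eb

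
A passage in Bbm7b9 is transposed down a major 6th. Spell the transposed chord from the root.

Db, Fb, Ab, Cb, Ebb

A major 6th down from Bb is Db, so the new chord is Db minor seventh flat nine.
- root: Db
- minor 3rd: Fb
- perfect 5th: Ab
- minor 7th: Cb
- minor 9th: Ebb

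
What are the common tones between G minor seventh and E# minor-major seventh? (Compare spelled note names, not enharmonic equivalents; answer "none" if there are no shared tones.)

none

G minor seventh: G Bb D F
E# minor-major seventh: E# G# B# D##
Common to both → none.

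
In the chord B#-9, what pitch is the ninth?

C##

B#-9 is built on B#; its 9th is a major 9th above the root.
A second above B uses the letter C, and the major 9th above B# is C##.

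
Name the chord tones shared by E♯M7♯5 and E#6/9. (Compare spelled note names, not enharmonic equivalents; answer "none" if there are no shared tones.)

E#  G##

E♯M7♯5 = E#, G##, B##, D##.
E#6/9 = E#, G##, B#, C##, F##.
Shared: E#, G##.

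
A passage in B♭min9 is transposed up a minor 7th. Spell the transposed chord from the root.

Ab Cb Eb Gb Bb

Transposed root: Bb → Ab (minor 7th up). So we spell Ab minor ninth:
Root: Ab
Minor 3rd (3rd): Cb
Perfect 5th (5th): Eb
Minor 7th (7th): Gb
Major 9th (9th): Bb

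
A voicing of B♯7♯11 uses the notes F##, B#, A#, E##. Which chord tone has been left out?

B♯7♯11 = B#, D##, F##, A#, E##. The voicing lacks the 3rd (major 3rd), D##.

D##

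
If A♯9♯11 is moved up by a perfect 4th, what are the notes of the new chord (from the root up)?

D♯  F𝄪  A♯  C♯  E♯  G𝄪

Transposed root: A♯ → D♯ (perfect 4th up). So we spell D♯ dominant ninth sharp eleven:
- root: D♯
- major 3rd: F𝄪
- perfect 5th: A♯
- minor 7th: C♯
- major 9th: E♯
- augmented 11th: G𝄪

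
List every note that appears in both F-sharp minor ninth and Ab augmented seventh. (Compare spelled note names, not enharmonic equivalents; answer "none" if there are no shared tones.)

F-sharp minor ninth: F-sharp A C-sharp E G-sharp
Ab augmented seventh: A-flat C E G-flat
Common to both → E.

E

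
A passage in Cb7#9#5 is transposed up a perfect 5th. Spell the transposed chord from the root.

Cb up a perfect 5th → Gb. New chord: Gb dominant seventh sharp nine sharp five.
Root: Gb
Major 3rd (3rd): Bb
Augmented 5th (5th): D
Minor 7th (7th): Fb
Augmented 9th (9th): A

Gb  Bb  D  Fb  A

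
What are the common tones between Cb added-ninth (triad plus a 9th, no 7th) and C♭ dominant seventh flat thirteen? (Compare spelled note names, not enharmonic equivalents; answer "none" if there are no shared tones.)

Cb – Eb – Gb

Cb added-ninth: Cb Eb Gb Db
C♭ dominant seventh flat thirteen: Cb Eb Gb Bbb Abb
Common to both → Cb, Eb, Gb.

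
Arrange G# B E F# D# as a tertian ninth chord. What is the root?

E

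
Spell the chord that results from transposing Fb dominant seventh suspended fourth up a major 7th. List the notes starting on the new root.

Eb, Ab, Bb, Db

Fb up a major 7th → Eb. New chord: Eb dominant seventh suspended fourth.
- root: Eb
- perfect 4th: Ab
- perfect 5th: Bb
- minor 7th: Db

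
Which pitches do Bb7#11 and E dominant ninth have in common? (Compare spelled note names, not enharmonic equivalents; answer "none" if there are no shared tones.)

Bb7#11 = Bb, D, F, Ab, E.
E dominant ninth = E, G#, B, D, F#.
Shared: D, E.

D  E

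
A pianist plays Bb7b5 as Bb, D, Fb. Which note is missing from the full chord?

Ab

Bb7b5 = Bb, D, Fb, Ab. The voicing lacks the 7th (minor 7th), Ab.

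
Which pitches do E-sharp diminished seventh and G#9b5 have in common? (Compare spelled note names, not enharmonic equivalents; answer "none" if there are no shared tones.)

G#  D

E-sharp diminished seventh = E#, G#, B, D.
G#9b5 = G#, B#, D, F#, A#.
Shared: G#, D.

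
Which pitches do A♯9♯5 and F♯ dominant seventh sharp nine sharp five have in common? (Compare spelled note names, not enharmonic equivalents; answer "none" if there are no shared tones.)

A♯ – C𝄪

A♯9♯5 = A♯, C𝄪, E𝄪, G♯, B♯.
F♯ dominant seventh sharp nine sharp five = F♯, A♯, C𝄪, E, G𝄪.
Shared: A♯, C𝄪.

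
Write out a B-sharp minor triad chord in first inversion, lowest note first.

B-sharp minor triad = B#–D#–F##; first inversion → third (D#) lowest.

D# – F## – B#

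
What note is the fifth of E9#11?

Root of E9#11 = E. The 5th is a perfect 5th: E up a perfect 5th → B.

B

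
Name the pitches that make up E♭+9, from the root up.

Eb, G, B, Db, F

E♭+9 is a dominant ninth sharp five built on Eb.
Root: Eb
Major 3rd (3rd): G
Augmented 5th (5th): B
Minor 7th (7th): Db
Major 9th (9th): F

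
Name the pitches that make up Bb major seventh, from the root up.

B-flat, D, F, A

Bb major seventh: major seventh on B-flat.
B-flat — root
D — major 3rd
F — perfect 5th
A — major 7th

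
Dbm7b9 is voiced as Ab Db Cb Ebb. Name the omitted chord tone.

Fb

Dbm7b9 = Db, Fb, Ab, Cb, Ebb. The voicing lacks the 3rd (minor 3rd), Fb.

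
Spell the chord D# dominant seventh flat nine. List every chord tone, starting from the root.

D♯  F𝄪  A♯  C♯  E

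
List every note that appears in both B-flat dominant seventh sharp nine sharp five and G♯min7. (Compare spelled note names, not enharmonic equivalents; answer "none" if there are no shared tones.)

F♯

B-flat dominant seventh sharp nine sharp five: B♭ D F♯ A♭ C♯
G♯min7: G♯ B D♯ F♯
Common to both → F♯.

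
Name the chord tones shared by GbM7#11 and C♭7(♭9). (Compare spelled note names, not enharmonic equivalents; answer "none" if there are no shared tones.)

GbM7#11: Gb Bb Db F C
C♭7(♭9): Cb Eb Gb Bbb Dbb
Common to both → Gb.

Gb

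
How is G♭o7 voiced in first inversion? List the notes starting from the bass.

B𝄫, D𝄫, F𝄫, G♭

In root position, G♭o7 is G♭–B𝄫–D𝄫–F𝄫.
First inversion puts the third (B𝄫) in the bass.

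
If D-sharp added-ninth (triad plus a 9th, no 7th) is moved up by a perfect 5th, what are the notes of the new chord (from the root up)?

A-sharp  C-double-sharp  E-sharp  B-sharp

A perfect 5th up from D-sharp is A-sharp, so the new chord is A-sharp added-ninth.
Root: A-sharp
Major 3rd (3rd): C-double-sharp
Perfect 5th (5th): E-sharp
Major 9th (9th): B-sharp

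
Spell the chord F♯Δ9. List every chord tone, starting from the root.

F#  A#  C#  E#  G#

F♯Δ9: major ninth on F#.
- root: F#
- major 3rd: A#
- perfect 5th: C#
- major 7th: E#
- major 9th: G#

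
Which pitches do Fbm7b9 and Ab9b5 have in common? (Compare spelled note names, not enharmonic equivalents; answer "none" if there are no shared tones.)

E𝄫

Fbm7b9: F♭ A𝄫 C♭ E𝄫 G𝄫
Ab9b5: A♭ C E𝄫 G♭ B♭
Common to both → E𝄫.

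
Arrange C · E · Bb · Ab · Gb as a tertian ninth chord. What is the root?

Stacking in thirds gives Ab – C – E – Gb – Bb, so Ab is the root — Ab dominant ninth sharp five.

Ab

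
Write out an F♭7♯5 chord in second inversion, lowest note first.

In root position, F♭7♯5 is Fb–Ab–C–Ebb.
Second inversion puts the fifth (C) in the bass.

C, Ebb, Fb, Ab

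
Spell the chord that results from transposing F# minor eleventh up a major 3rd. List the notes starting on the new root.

A major 3rd up from F-sharp is A-sharp, so the new chord is A-sharp minor eleventh.
Root: A-sharp
Minor 3rd (3rd): C-sharp
Perfect 5th (5th): E-sharp
Minor 7th (7th): G-sharp
Major 9th (9th): B-sharp
Perfect 11th (11th): D-sharp

A-sharp – C-sharp – E-sharp – G-sharp – B-sharp – D-sharp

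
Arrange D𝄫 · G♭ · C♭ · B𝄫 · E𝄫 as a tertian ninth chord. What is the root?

Stacking in thirds gives C♭ – E𝄫 – G♭ – B𝄫 – D𝄫, so C♭ is the root — C♭ minor seventh flat nine.

C♭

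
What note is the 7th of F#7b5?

F#7b5 is built on F#; its 7th is a minor 7th above the root.
A seventh above F uses the letter E, and the minor 7th above F# is E.

E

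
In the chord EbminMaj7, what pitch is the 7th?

D

Root of EbminMaj7 = Eb. The 7th is a major 7th: Eb up a major 7th → D.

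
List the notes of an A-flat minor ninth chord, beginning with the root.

A-flat  C-flat  E-flat  G-flat  B-flat

Root A-flat, quality minor ninth:
A-flat — root
C-flat — minor 3rd
E-flat — perfect 5th
G-flat — minor 7th
B-flat — major 9th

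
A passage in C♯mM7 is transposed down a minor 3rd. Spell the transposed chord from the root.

A#, C#, E#, G##

Transposed root: C# → A# (minor 3rd down). So we spell A# minor-major seventh:
- root: A#
- minor 3rd: C#
- perfect 5th: E#
- major 7th: G##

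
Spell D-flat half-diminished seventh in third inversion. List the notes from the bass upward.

Cb – Db – Fb – Abb

D-flat half-diminished seventh = Db–Fb–Abb–Cb; third inversion → seventh (Cb) lowest.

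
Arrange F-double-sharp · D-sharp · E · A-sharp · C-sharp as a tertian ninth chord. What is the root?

D-sharp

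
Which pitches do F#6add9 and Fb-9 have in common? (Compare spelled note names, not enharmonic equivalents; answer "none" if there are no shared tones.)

F#6add9: F# A# C# D# G#
Fb-9: Fb Abb Cb Ebb Gb
Common to both → none.

none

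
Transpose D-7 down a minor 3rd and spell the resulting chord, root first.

A minor 3rd down from D is B, so the new chord is B minor seventh.
B — root
D — minor 3rd
F♯ — perfect 5th
A — minor 7th

B – D – F♯ – A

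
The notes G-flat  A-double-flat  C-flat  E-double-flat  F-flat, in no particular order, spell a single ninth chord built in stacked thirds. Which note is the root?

Arranged so that each adjacent pair is a third by letter name: F-flat – A-double-flat – C-flat – E-double-flat – G-flat.
The bottom of that stack, F-flat, is the root (this is F-flat minor ninth).

F-flat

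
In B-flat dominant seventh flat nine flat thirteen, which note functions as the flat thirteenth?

Gb

Root of B-flat dominant seventh flat nine flat thirteen = Bb. The 13th is a minor 13th: Bb up a minor 13th → Gb.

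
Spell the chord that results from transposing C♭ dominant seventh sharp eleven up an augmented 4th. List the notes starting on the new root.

F, A, C, E-flat, B

C-flat up an augmented 4th → F. New chord: F dominant seventh sharp eleven.
Root: F
Major 3rd (3rd): A
Perfect 5th (5th): C
Minor 7th (7th): E-flat
Augmented 11th (11th): B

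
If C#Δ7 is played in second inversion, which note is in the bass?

C#Δ7 in root position is C♯–E♯–G♯–B♯.
Second inversion places the fifth in the bass, which is G♯.

G♯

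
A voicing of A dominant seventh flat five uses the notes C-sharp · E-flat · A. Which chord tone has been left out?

A dominant seventh flat five = A, C-sharp, E-flat, G. The voicing lacks the 7th (minor 7th), G.

G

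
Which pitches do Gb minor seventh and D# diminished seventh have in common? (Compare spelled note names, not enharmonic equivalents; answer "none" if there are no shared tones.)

Gb minor seventh = Gb, Bbb, Db, Fb.
D# diminished seventh = D#, F#, A, C.
Shared: none.

none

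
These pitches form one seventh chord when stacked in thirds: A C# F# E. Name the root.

Arranged so that each adjacent pair is a third by letter name: F# – A – C# – E.
The bottom of that stack, F#, is the root (this is F# minor seventh).

F#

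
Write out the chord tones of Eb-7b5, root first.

Eb, Gb, Bbb, Db

Root Eb, quality half-diminished seventh:
- root: Eb
- minor 3rd: Gb
- diminished 5th: Bbb
- minor 7th: Db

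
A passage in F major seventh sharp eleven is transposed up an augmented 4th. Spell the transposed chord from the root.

B D-sharp F-sharp A-sharp E-sharp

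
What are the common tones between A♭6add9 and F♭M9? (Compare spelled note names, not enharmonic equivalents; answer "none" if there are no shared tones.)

A♭6add9 = Ab, C, Eb, F, Bb.
F♭M9 = Fb, Ab, Cb, Eb, Gb.
Shared: Ab, Eb.

Ab  Eb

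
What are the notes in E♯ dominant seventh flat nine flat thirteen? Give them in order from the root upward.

E♯ dominant seventh flat nine flat thirteen: dominant seventh flat nine flat thirteen on E♯.
- root: E♯
- major 3rd: G𝄪
- perfect 5th: B♯
- minor 7th: D♯
- minor 9th: F♯
- minor 13th: C♯

E♯ G𝄪 B♯ D♯ F♯ C♯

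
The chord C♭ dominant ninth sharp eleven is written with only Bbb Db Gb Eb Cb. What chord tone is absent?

The full C♭ dominant ninth sharp eleven chord is Cb, Eb, Gb, Bbb, Db, F.
Comparing with the voicing, the augmented 11th (11th) — F — is absent.

F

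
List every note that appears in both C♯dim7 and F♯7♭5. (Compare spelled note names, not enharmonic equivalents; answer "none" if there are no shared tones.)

C♯dim7 = C#, E, G, Bb.
F♯7♭5 = F#, A#, C, E.
Shared: E.

E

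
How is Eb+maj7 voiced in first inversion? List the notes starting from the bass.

G B D E♭

Eb+maj7 = E♭–G–B–D; first inversion → third (G) lowest.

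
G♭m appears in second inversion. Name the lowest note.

Db

G♭m in root position is Gb–Bbb–Db.
Second inversion places the fifth in the bass, which is Db.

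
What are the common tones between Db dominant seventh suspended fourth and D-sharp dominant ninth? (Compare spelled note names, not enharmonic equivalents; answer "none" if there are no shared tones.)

none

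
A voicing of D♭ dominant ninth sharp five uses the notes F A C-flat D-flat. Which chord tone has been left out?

D♭ dominant ninth sharp five = D-flat, F, A, C-flat, E-flat. The voicing lacks the 9th (major 9th), E-flat.

E-flat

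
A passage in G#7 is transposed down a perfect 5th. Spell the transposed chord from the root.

A perfect 5th down from G# is C#, so the new chord is C# dominant seventh.
C# — root
E# — major 3rd
G# — perfect 5th
B — minor 7th

C#, E#, G#, B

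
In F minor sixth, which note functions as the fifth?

C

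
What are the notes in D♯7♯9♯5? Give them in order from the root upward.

D# – F## – A## – C# – E##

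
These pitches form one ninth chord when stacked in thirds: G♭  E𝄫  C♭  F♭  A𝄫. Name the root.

Stacking in thirds gives F♭ – A𝄫 – C♭ – E𝄫 – G♭, so F♭ is the root — F♭ minor ninth.

F♭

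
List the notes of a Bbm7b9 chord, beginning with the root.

Bb Db F Ab Cb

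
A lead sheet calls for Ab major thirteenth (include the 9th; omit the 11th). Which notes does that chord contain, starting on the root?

Ab major thirteenth: major thirteenth on A♭.
- root: A♭
- major 3rd: C
- perfect 5th: E♭
- major 7th: G
- major 9th: B♭
- major 13th: F

A♭ C E♭ G B♭ F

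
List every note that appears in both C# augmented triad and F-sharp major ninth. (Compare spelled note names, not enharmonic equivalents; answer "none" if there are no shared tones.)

C-sharp  E-sharp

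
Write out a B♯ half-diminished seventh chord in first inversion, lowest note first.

In root position, B♯ half-diminished seventh is B-sharp–D-sharp–F-sharp–A-sharp.
First inversion puts the third (D-sharp) in the bass.

D-sharp, F-sharp, A-sharp, B-sharp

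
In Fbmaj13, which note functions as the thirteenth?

Db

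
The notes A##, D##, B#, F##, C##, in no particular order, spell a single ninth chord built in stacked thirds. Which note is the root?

B#

Arranged so that each adjacent pair is a third by letter name: B# – D## – F## – A## – C##.
The bottom of that stack, B#, is the root (this is B# major ninth).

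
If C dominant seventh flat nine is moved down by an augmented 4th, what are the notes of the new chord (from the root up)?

Gb, Bb, Db, Fb, Abb

An augmented 4th down from C is Gb, so the new chord is Gb dominant seventh flat nine.
Gb — root
Bb — major 3rd
Db — perfect 5th
Fb — minor 7th
Abb — minor 9th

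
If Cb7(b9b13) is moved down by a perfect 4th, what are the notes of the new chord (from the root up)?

A perfect 4th down from Cb is Gb, so the new chord is Gb dominant seventh flat nine flat thirteen.
Gb — root
Bb — major 3rd
Db — perfect 5th
Fb — minor 7th
Abb — minor 9th
Ebb — minor 13th

Gb  Bb  Db  Fb  Abb  Ebb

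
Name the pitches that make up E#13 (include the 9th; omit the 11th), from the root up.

E♯ G𝄪 B♯ D♯ F𝄪 C𝄪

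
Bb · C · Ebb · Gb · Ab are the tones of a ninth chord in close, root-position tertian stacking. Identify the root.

Stacking in thirds gives Ab – C – Ebb – Gb – Bb, so Ab is the root — Ab dominant ninth flat five.

Ab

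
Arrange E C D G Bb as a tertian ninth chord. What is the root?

Arranged so that each adjacent pair is a third by letter name: C – E – G – Bb – D.
The bottom of that stack, C, is the root (this is C dominant ninth).

C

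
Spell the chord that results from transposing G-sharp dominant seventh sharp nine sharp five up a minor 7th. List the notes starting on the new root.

Transposed root: G# → F# (minor 7th up). So we spell F# dominant seventh sharp nine sharp five:
- root: F#
- major 3rd: A#
- augmented 5th: C##
- minor 7th: E
- augmented 9th: G##

F#, A#, C##, E, G##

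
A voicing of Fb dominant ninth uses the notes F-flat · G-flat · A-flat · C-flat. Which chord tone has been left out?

The full Fb dominant ninth chord is F-flat, A-flat, C-flat, E-double-flat, G-flat.
Comparing with the voicing, the minor 7th (7th) — E-double-flat — is absent.

E-double-flat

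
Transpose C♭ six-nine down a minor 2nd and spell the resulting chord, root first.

C-flat down a minor 2nd → B-flat. New chord: B-flat six-nine.
root → B-flat
3rd (major 3rd) → D
5th (perfect 5th) → F
6th (major 6th) → G
9th (major 9th) → C

B-flat  D  F  G  C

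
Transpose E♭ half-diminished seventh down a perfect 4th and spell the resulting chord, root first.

Transposed root: E-flat → B-flat (perfect 4th down). So we spell B-flat half-diminished seventh:
B-flat — root
D-flat — minor 3rd
F-flat — diminished 5th
A-flat — minor 7th

B-flat D-flat F-flat A-flat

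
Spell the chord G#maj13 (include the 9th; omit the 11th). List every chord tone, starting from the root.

G#  B#  D#  F##  A#  E#

G#maj13 is a major thirteenth built on G#.
- root: G#
- major 3rd: B#
- perfect 5th: D#
- major 7th: F##
- major 9th: A#
- major 13th: E#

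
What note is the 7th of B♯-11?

A#

B♯-11 is built on B#; its 7th is a minor 7th above the root.
A seventh above B uses the letter A, and the minor 7th above B# is A#.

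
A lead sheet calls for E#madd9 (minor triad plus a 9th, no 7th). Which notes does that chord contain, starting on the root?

E#madd9: minor added-ninth on E#.
E# — root
G# — minor 3rd
B# — perfect 5th
F## — major 9th

E# G# B# F##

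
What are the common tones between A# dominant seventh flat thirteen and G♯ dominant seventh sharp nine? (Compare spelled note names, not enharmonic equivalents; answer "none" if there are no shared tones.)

A# dominant seventh flat thirteen = A-sharp, C-double-sharp, E-sharp, G-sharp, F-sharp.
G♯ dominant seventh sharp nine = G-sharp, B-sharp, D-sharp, F-sharp, A-double-sharp.
Shared: G-sharp, F-sharp.

G-sharp, F-sharp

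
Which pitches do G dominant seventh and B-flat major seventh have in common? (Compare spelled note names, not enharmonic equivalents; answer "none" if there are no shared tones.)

D – F

G dominant seventh = G, B, D, F.
B-flat major seventh = B-flat, D, F, A.
Shared: D, F.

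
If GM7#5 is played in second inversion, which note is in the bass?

GM7#5 in root position is G–B–D#–F#.
Second inversion places the fifth in the bass, which is D#.

D#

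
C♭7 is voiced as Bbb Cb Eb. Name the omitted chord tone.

The full C♭7 chord is Cb, Eb, Gb, Bbb.
Comparing with the voicing, the perfect 5th (5th) — Gb — is absent.

Gb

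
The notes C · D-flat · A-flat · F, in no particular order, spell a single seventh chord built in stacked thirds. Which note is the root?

D-flat

Stacking in thirds gives D-flat – F – A-flat – C, so D-flat is the root — D-flat major seventh.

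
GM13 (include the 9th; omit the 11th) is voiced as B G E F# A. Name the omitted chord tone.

D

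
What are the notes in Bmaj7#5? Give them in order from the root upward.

B  D#  F##  A#

Root B, quality augmented major seventh:
root → B
3rd (major 3rd) → D#
5th (augmented 5th) → F##
7th (major 7th) → A#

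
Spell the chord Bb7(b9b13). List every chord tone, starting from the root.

Bb  D  F  Ab  Cb  Gb

Bb7(b9b13) is a dominant seventh flat nine flat thirteen built on Bb.
root → Bb
3rd (major 3rd) → D
5th (perfect 5th) → F
7th (minor 7th) → Ab
9th (minor 9th) → Cb
13th (minor 13th) → Gb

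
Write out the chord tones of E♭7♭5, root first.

E♭  G  B𝄫  D♭

E♭7♭5 is a dominant seventh flat five built on E♭.
Root: E♭
Major 3rd (3rd): G
Diminished 5th (5th): B𝄫
Minor 7th (7th): D♭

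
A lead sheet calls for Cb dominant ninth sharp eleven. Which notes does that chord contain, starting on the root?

Cb dominant ninth sharp eleven is a dominant ninth sharp eleven built on Cb.
Cb — root
Eb — major 3rd
Gb — perfect 5th
Bbb — minor 7th
Db — major 9th
F — augmented 11th

Cb  Eb  Gb  Bbb  Db  F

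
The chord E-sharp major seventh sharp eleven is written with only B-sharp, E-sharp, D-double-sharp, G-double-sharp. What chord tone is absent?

E-sharp major seventh sharp eleven = E-sharp, G-double-sharp, B-sharp, D-double-sharp, A-double-sharp. The voicing lacks the 11th (augmented 11th), A-double-sharp.

A-double-sharp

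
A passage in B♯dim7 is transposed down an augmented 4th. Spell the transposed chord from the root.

F#, A, C, Eb

B# down an augmented 4th → F#. New chord: F# diminished seventh.
root → F#
3rd (minor 3rd) → A
5th (diminished 5th) → C
7th (diminished 7th) → Eb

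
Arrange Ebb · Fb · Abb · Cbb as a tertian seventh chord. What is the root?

Arranged so that each adjacent pair is a third by letter name: Fb – Abb – Cbb – Ebb.
The bottom of that stack, Fb, is the root (this is Fb half-diminished seventh).

Fb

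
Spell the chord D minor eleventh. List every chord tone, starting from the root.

D, F, A, C, E, G

D minor eleventh is a minor eleventh built on D.
- root: D
- minor 3rd: F
- perfect 5th: A
- minor 7th: C
- major 9th: E
- perfect 11th: G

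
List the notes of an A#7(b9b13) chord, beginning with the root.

A# C## E# G# B F#

A#7(b9b13) is a dominant seventh flat nine flat thirteen built on A#.
- root: A#
- major 3rd: C##
- perfect 5th: E#
- minor 7th: G#
- minor 9th: B
- minor 13th: F#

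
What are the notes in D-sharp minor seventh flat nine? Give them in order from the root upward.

D-sharp minor seventh flat nine: minor seventh flat nine on D-sharp.
Root: D-sharp
Minor 3rd (3rd): F-sharp
Perfect 5th (5th): A-sharp
Minor 7th (7th): C-sharp
Minor 9th (9th): E

D-sharp  F-sharp  A-sharp  C-sharp  E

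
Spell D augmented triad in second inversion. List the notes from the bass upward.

In root position, D augmented triad is D–F-sharp–A-sharp.
Second inversion puts the fifth (A-sharp) in the bass.

A-sharp, D, F-sharp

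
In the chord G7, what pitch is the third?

B

G7 is built on G; its 3rd is a major 3rd above the root.
A third above G uses the letter B, and the major 3rd above G is B.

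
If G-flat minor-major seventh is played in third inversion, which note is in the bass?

G-flat minor-major seventh = Gb–Bbb–Db–F. Third inversion → seventh in the bass = F.

F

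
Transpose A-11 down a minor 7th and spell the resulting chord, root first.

Transposed root: A → B (minor 7th down). So we spell B minor eleventh:
root → B
3rd (minor 3rd) → D
5th (perfect 5th) → F#
7th (minor 7th) → A
9th (major 9th) → C#
11th (perfect 11th) → E

B, D, F#, A, C#, E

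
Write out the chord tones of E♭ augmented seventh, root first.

Eb  G  B  Db

Root Eb, quality augmented seventh:
- root: Eb
- major 3rd: G
- augmented 5th: B
- minor 7th: Db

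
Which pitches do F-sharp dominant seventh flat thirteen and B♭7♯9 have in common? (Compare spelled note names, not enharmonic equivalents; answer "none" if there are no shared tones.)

F-sharp dominant seventh flat thirteen = F#, A#, C#, E, D.
B♭7♯9 = Bb, D, F, Ab, C#.
Shared: C#, D.

C#, D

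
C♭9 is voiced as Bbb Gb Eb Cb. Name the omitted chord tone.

The full C♭9 chord is Cb, Eb, Gb, Bbb, Db.
Comparing with the voicing, the major 9th (9th) — Db — is absent.

Db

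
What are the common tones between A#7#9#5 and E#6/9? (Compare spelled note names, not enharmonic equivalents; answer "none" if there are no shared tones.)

A#7#9#5: A# C## E## G# B##
E#6/9: E# G## B# C## F##
Common to both → C##.

C##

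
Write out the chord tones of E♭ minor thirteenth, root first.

Root Eb, quality minor thirteenth:
Eb — root
Gb — minor 3rd
Bb — perfect 5th
Db — minor 7th
F — major 9th
Ab — perfect 11th
C — major 13th

Eb – Gb – Bb – Db – F – Ab – C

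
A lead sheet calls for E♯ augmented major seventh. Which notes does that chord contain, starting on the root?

E-sharp, G-double-sharp, B-double-sharp, D-double-sharp

Root E-sharp, quality augmented major seventh:
root → E-sharp
3rd (major 3rd) → G-double-sharp
5th (augmented 5th) → B-double-sharp
7th (major 7th) → D-double-sharp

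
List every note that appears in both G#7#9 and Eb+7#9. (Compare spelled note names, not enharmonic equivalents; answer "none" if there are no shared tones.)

G#7#9: G# B# D# F# A##
Eb+7#9: Eb G B Db F#
Common to both → F#.

F#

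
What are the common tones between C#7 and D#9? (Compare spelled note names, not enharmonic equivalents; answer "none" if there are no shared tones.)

C#7: C# E# G# B
D#9: D# F## A# C# E#
Common to both → C#, E#.

C#, E#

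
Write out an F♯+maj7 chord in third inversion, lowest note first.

F♯+maj7 = F#–A#–C##–E#; third inversion → seventh (E#) lowest.

E#, F#, A#, C##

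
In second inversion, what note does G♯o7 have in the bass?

D

G♯o7 in root position is G#–B–D–F.
Second inversion places the fifth in the bass, which is D.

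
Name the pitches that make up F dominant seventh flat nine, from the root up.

F, A, C, E-flat, G-flat

F dominant seventh flat nine is a dominant seventh flat nine built on F.
root → F
3rd (major 3rd) → A
5th (perfect 5th) → C
7th (minor 7th) → E-flat
9th (minor 9th) → G-flat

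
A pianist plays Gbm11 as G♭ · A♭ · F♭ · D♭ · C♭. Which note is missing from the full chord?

The full Gbm11 chord is G♭, B𝄫, D♭, F♭, A♭, C♭.
Comparing with the voicing, the minor 3rd (3rd) — B𝄫 — is absent.

B𝄫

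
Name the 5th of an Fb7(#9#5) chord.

C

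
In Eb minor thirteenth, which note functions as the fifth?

Root of Eb minor thirteenth = Eb. The 5th is a perfect 5th: Eb up a perfect 5th → Bb.

Bb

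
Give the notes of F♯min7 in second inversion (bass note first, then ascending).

C# – E – F# – A

In root position, F♯min7 is F#–A–C#–E.
Second inversion puts the fifth (C#) in the bass.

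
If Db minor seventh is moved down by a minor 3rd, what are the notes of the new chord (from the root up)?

B-flat – D-flat – F – A-flat

A minor 3rd down from D-flat is B-flat, so the new chord is B-flat minor seventh.
B-flat — root
D-flat — minor 3rd
F — perfect 5th
A-flat — minor 7th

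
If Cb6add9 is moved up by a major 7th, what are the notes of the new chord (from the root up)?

B♭  D  F  G  C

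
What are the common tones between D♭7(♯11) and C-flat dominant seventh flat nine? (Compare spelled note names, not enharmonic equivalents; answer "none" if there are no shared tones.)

Cb

D♭7(♯11): Db F Ab Cb G
C-flat dominant seventh flat nine: Cb Eb Gb Bbb Dbb
Common to both → Cb.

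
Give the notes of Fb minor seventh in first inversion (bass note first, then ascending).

In root position, Fb minor seventh is F-flat–A-double-flat–C-flat–E-double-flat.
First inversion puts the third (A-double-flat) in the bass.

A-double-flat, C-flat, E-double-flat, F-flat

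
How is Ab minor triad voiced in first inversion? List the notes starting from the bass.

C-flat – E-flat – A-flat

Ab minor triad = A-flat–C-flat–E-flat; first inversion → third (C-flat) lowest.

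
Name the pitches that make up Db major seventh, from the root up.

Root D♭, quality major seventh:
D♭ — root
F — major 3rd
A♭ — perfect 5th
C — major 7th

D♭ F A♭ C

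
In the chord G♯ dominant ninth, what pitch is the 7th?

G♯ dominant ninth is built on G-sharp; its 7th is a minor 7th above the root.
A seventh above G uses the letter F, and the minor 7th above G-sharp is F-sharp.

F-sharp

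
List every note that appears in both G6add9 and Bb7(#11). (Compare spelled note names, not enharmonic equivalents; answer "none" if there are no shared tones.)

D  E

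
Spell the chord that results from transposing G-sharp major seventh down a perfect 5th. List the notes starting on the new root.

G# down a perfect 5th → C#. New chord: C# major seventh.
root → C#
3rd (major 3rd) → E#
5th (perfect 5th) → G#
7th (major 7th) → B#

C# – E# – G# – B#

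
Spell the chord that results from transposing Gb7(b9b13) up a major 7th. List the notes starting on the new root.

G♭ up a major 7th → F. New chord: F dominant seventh flat nine flat thirteen.
Root: F
Major 3rd (3rd): A
Perfect 5th (5th): C
Minor 7th (7th): E♭
Minor 9th (9th): G♭
Minor 13th (13th): D♭

F A C E♭ G♭ D♭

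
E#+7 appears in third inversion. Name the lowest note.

D#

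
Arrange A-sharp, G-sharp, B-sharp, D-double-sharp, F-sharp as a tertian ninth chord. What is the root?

G-sharp

Arranged so that each adjacent pair is a third by letter name: G-sharp – B-sharp – D-double-sharp – F-sharp – A-sharp.
The bottom of that stack, G-sharp, is the root (this is G-sharp dominant ninth sharp five).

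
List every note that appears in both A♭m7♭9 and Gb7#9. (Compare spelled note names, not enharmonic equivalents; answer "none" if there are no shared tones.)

Gb

A♭m7♭9 = Ab, Cb, Eb, Gb, Bbb.
Gb7#9 = Gb, Bb, Db, Fb, A.
Shared: Gb.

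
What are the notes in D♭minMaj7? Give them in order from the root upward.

Db Fb Ab C

D♭minMaj7 is a minor-major seventh built on Db.
- root: Db
- minor 3rd: Fb
- perfect 5th: Ab
- major 7th: C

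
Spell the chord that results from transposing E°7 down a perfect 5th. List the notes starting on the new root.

A – C – Eb – Gb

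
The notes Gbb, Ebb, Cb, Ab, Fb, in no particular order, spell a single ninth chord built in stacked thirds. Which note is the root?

Fb

Stacking in thirds gives Fb – Ab – Cb – Ebb – Gbb, so Fb is the root — Fb dominant seventh flat nine.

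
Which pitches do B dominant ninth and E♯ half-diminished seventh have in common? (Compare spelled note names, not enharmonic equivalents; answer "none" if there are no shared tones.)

B dominant ninth: B D# F# A C#
E♯ half-diminished seventh: E# G# B D#
Common to both → B, D#.

B D#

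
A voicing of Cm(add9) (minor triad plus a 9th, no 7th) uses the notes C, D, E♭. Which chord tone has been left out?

The full Cm(add9) chord is C, E♭, G, D.
Comparing with the voicing, the perfect 5th (5th) — G — is absent.

G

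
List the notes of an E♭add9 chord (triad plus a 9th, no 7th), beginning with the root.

Eb, G, Bb, F

Root Eb, quality added-ninth:
root → Eb
3rd (major 3rd) → G
5th (perfect 5th) → Bb
9th (major 9th) → F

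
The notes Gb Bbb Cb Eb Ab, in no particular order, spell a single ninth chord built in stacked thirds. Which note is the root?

Ab

Stacking in thirds gives Ab – Cb – Eb – Gb – Bbb, so Ab is the root — Ab minor seventh flat nine.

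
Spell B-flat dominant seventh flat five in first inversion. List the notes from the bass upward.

In root position, B-flat dominant seventh flat five is B-flat–D–F-flat–A-flat.
First inversion puts the third (D) in the bass.

D F-flat A-flat B-flat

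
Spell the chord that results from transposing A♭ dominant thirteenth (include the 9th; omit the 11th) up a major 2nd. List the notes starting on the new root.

A major 2nd up from Ab is Bb, so the new chord is Bb dominant thirteenth.
root → Bb
3rd (major 3rd) → D
5th (perfect 5th) → F
7th (minor 7th) → Ab
9th (major 9th) → C
13th (major 13th) → G

Bb, D, F, Ab, C, G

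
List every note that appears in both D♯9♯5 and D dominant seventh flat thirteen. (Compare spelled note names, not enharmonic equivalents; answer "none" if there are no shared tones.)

none

D♯9♯5: D# F## A## C# E#
D dominant seventh flat thirteen: D F# A C Bb
Common to both → none.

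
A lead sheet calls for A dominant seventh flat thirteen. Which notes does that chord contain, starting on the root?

A dominant seventh flat thirteen is a dominant seventh flat thirteen built on A.
A — root
C# — major 3rd
E — perfect 5th
G — minor 7th
F — minor 13th

A C# E G F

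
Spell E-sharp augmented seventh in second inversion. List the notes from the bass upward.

E-sharp augmented seventh = E#–G##–B##–D#; second inversion → fifth (B##) lowest.

B##, D#, E#, G##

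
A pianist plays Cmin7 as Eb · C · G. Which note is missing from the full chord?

Bb

The full Cmin7 chord is C, Eb, G, Bb.
Comparing with the voicing, the minor 7th (7th) — Bb — is absent.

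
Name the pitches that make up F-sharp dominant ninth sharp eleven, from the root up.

F#, A#, C#, E, G#, B#

F-sharp dominant ninth sharp eleven: dominant ninth sharp eleven on F#.
root → F#
3rd (major 3rd) → A#
5th (perfect 5th) → C#
7th (minor 7th) → E
9th (major 9th) → G#
11th (augmented 11th) → B#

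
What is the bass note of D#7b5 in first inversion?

D#7b5 = D#–F##–A–C#. First inversion → third in the bass = F##.

F##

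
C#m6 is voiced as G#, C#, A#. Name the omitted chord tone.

C#m6 = C#, E, G#, A#. The voicing lacks the 3rd (minor 3rd), E.

E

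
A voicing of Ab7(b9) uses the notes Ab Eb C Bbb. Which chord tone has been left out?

Gb

Ab7(b9) = Ab, C, Eb, Gb, Bbb. The voicing lacks the 7th (minor 7th), Gb.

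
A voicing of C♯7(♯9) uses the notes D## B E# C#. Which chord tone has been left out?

G#

C♯7(♯9) = C#, E#, G#, B, D##. The voicing lacks the 5th (perfect 5th), G#.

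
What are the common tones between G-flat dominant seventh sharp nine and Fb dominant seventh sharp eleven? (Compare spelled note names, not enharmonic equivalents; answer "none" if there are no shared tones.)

G-flat dominant seventh sharp nine: Gb Bb Db Fb A
Fb dominant seventh sharp eleven: Fb Ab Cb Ebb Bb
Common to both → Bb, Fb.

Bb Fb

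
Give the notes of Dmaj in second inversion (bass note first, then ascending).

A, D, F#

In root position, Dmaj is D–F#–A.
Second inversion puts the fifth (A) in the bass.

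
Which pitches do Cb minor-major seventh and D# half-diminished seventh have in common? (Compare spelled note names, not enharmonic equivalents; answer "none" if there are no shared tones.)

Cb minor-major seventh: C-flat E-double-flat G-flat B-flat
D# half-diminished seventh: D-sharp F-sharp A C-sharp
Common to both → none.

none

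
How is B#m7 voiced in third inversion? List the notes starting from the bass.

In root position, B#m7 is B#–D#–F##–A#.
Third inversion puts the seventh (A#) in the bass.

A#, B#, D#, F##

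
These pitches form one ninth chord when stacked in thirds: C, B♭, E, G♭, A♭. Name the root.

Stacking in thirds gives A♭ – C – E – G♭ – B♭, so A♭ is the root — A♭ dominant ninth sharp five.

A♭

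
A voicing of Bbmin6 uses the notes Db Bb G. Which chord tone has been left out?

F

Bbmin6 = Bb, Db, F, G. The voicing lacks the 5th (perfect 5th), F.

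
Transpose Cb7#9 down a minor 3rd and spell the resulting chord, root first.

Ab, C, Eb, Gb, B

A minor 3rd down from Cb is Ab, so the new chord is Ab dominant seventh sharp nine.
- root: Ab
- major 3rd: C
- perfect 5th: Eb
- minor 7th: Gb
- augmented 9th: B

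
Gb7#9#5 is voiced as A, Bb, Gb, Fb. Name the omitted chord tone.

D

Gb7#9#5 = Gb, Bb, D, Fb, A. The voicing lacks the 5th (augmented 5th), D.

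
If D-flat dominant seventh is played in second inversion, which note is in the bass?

A-flat

D-flat dominant seventh = D-flat–F–A-flat–C-flat. Second inversion → fifth in the bass = A-flat.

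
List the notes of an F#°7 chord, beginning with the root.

F#, A, C, Eb

F#°7: diminished seventh on F#.
F# — root
A — minor 3rd
C — diminished 5th
Eb — diminished 7th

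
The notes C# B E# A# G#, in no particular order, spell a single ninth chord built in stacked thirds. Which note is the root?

A#

Stacking in thirds gives A# – C# – E# – G# – B, so A# is the root — A# minor seventh flat nine.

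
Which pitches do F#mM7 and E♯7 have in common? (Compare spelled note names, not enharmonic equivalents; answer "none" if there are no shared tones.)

E#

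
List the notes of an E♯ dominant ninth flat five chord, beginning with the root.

E♯, G𝄪, B, D♯, F𝄪

E♯ dominant ninth flat five: dominant ninth flat five on E♯.
Root: E♯
Major 3rd (3rd): G𝄪
Diminished 5th (5th): B
Minor 7th (7th): D♯
Major 9th (9th): F𝄪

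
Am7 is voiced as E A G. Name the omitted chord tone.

Am7 = A, C, E, G. The voicing lacks the 3rd (minor 3rd), C.

C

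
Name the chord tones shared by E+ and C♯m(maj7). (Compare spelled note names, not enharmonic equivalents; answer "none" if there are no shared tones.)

E – G# – B#

E+: E G# B#
C♯m(maj7): C# E G# B#
Common to both → E, G#, B#.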